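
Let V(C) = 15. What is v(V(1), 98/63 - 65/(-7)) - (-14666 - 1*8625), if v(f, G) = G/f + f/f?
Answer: 22011623/945 ≈ 23293.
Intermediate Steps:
v(f, G) = 1 + G/f (v(f, G) = G/f + 1 = 1 + G/f)
v(V(1), 98/63 - 65/(-7)) - (-14666 - 1*8625) = ((98/63 - 65/(-7)) + 15)/15 - (-14666 - 1*8625) = ((98*(1/63) - 65*(-⅐)) + 15)/15 - (-14666 - 8625) = ((14/9 + 65/7) + 15)/15 - 1*(-23291) = (683/63 + 15)/15 + 23291 = (1/15)*(1628/63) + 23291 = 1628/945 + 23291 = 22011623/945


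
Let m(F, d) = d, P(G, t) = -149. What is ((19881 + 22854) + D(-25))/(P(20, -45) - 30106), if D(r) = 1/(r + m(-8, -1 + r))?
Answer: -2179484/1543005 ≈ -1.4125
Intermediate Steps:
D(r) = 1/(-1 + 2*r) (D(r) = 1/(r + (-1 + r)) = 1/(-1 + 2*r))
((19881 + 22854) + D(-25))/(P(20, -45) - 30106) = ((19881 + 22854) + 1/(-1 + 2*(-25)))/(-149 - 30106) = (42735 + 1/(-1 - 50))/(-30255) = (42735 + 1/(-51))*(-1/30255) = (42735 - 1/51)*(-1/30255) = (2179484/51)*(-1/30255) = -2179484/1543005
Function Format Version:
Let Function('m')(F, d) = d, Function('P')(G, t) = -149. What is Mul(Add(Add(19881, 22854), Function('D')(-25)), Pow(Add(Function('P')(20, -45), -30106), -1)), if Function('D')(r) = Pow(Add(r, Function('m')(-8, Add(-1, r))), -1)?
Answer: Rational(-2179484, 1543005) ≈ -1.4125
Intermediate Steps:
Function('D')(r) = Pow(Add(-1, Mul(2, r)), -1) (Function('D')(r) = Pow(Add(r, Add(-1, r)), -1) = Pow(Add(-1, Mul(2, r)), -1))
Mul(Add(Add(19881, 22854), Function('D')(-25)), Pow(Add(Function('P')(20, -45), -30106), -1)) = Mul(Add(Add(19881, 22854), Pow(Add(-1, Mul(2, -25)), -1)), Pow(Add(-149, -30106), -1)) = Mul(Add(42735, Pow(Add(-1, -50), -1)), Pow(-30255, -1)) = Mul(Add(42735, Pow(-51, -1)), Rational(-1, 30255)) = Mul(Add(42735, Rational(-1, 51)), Rational(-1, 30255)) = Mul(Rational(2179484, 51), Rational(-1, 30255)) = Rational(-2179484, 1543005)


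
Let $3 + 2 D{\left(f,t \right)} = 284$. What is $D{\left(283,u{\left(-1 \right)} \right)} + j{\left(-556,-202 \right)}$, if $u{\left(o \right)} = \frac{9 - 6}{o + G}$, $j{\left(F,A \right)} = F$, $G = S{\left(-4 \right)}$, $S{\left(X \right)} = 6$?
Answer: $- \frac{831}{2} \approx -415.5$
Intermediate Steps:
$G = 6$
$u{\left(o \right)} = \frac{3}{6 + o}$ ($u{\left(o \right)} = \frac{9 - 6}{o + 6} = \frac{3}{6 + o}$)
$D{\left(f,t \right)} = \frac{281}{2}$ ($D{\left(f,t \right)} = - \frac{3}{2} + \frac{1}{2} \cdot 284 = - \frac{3}{2} + 142 = \frac{281}{2}$)
$D{\left(283,u{\left(-1 \right)} \right)} + j{\left(-556,-202 \right)} = \frac{281}{2} - 556 = - \frac{831}{2}$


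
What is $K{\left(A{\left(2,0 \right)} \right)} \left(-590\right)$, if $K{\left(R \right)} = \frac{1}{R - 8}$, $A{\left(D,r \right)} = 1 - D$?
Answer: $\frac{590}{9} \approx 65.556$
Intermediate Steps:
$K{\left(R \right)} = \frac{1}{-8 + R}$
$K{\left(A{\left(2,0 \right)} \right)} \left(-590\right) = \frac{1}{-8 + \left(1 - 2\right)} \left(-590\right) = \frac{1}{-8 - 1} \left(-590\right) = \frac{1}{-9} \left(-590\right) = \left(- \frac{1}{9}\right) \left(-590\right) = \frac{590}{9}$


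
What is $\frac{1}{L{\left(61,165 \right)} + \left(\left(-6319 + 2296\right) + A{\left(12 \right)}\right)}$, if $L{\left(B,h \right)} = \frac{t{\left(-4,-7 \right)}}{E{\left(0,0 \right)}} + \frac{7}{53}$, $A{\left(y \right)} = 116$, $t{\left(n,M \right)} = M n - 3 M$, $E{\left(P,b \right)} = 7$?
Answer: $- \frac{53}{206693} \approx -0.00025642$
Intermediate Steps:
$t{\left(n,M \right)} = - 3 M + M n$
$L{\left(B,h \right)} = \frac{378}{53}$ ($L{\left(B,h \right)} = \frac{\left(-7\right) \left(-3 - 4\right)}{7} + \frac{7}{53} = \left(-7\right) \left(-7\right) \frac{1}{7} + 7 \cdot \frac{1}{53} = 49 \cdot \frac{1}{7} + \frac{7}{53} = 7 + \frac{7}{53} = \frac{378}{53}$)
$\frac{1}{L{\left(61,165 \right)} + \left(\left(-6319 + 2296\right) + A{\left(12 \right)}\right)} = \frac{1}{\frac{378}{53} + \left(\left(-6319 + 2296\right) + 116\right)} = \frac{1}{\frac{378}{53} + \left(-4023 + 116\right)} = \frac{1}{\frac{378}{53} - 3907} = \frac{1}{- \frac{206693}{53}} = - \frac{53}{206693}$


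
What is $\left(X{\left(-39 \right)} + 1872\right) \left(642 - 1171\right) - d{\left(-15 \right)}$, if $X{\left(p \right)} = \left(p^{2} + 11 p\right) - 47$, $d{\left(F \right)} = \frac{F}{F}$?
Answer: $-1543094$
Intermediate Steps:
$d{\left(F \right)} = 1$
$X{\left(p \right)} = -47 + p^{2} + 11 p$
$\left(X{\left(-39 \right)} + 1872\right) \left(642 - 1171\right) - d{\left(-15 \right)} = \left(\left(-47 + \left(-39\right)^{2} + 11 \left(-39\right)\right) + 1872\right) \left(642 - 1171\right) - 1 = \left(\left(-47 + 1521 - 429\right) + 1872\right) \left(-529\right) - 1 = \left(1045 + 1872\right) \left(-529\right) - 1 = 2917 \left(-529\right) - 1 = -1543093 - 1 = -1543094$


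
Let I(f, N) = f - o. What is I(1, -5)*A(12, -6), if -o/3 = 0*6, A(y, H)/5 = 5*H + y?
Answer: -90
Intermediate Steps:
A(y, H) = 5*y + 25*H (A(y, H) = 5*(5*H + y) = 5*(y + 5*H) = 5*y + 25*H)
o = 0 (o = -0*6 = -3*0 = 0)
I(f, N) = f (I(f, N) = f - 1*0 = f + 0 = f)
I(1, -5)*A(12, -6) = 1*(5*12 + 25*(-6)) = 1*(60 - 150) = 1*(-90) = -90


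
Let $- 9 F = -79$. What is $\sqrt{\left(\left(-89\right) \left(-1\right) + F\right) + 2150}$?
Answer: $\frac{17 \sqrt{70}}{3} \approx 47.411$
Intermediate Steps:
$F = \frac{79}{9}$ ($F = \left(- \frac{1}{9}\right) \left(-79\right) = \frac{79}{9} \approx 8.7778$)
$\sqrt{\left(\left(-89\right) \left(-1\right) + F\right) + 2150} = \sqrt{\left(\left(-89\right) \left(-1\right) + \frac{79}{9}\right) + 2150} = \sqrt{\left(89 + \frac{79}{9}\right) + 2150} = \sqrt{\frac{880}{9} + 2150} = \sqrt{\frac{20230}{9}} = \frac{17 \sqrt{70}}{3}$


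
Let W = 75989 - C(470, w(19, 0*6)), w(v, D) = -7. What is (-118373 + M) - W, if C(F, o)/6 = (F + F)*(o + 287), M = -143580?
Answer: 1241258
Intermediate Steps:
C(F, o) = 12*F*(287 + o) (C(F, o) = 6*((F + F)*(o + 287)) = 6*((2*F)*(287 + o)) = 6*(2*F*(287 + o)) = 12*F*(287 + o))
W = -1503211 (W = 75989 - 12*470*(287 - 7) = 75989 - 12*470*280 = 75989 - 1*1579200 = 75989 - 1579200 = -1503211)
(-118373 + M) - W = (-118373 - 143580) - 1*(-1503211) = -261953 + 1503211 = 1241258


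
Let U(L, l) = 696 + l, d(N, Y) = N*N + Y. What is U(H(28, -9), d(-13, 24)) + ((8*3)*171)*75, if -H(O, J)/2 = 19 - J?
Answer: 308689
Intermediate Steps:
H(O, J) = -38 + 2*J (H(O, J) = -2*(19 - J) = -38 + 2*J)
d(N, Y) = Y + N² (d(N, Y) = N² + Y = Y + N²)
U(H(28, -9), d(-13, 24)) + ((8*3)*171)*75 = (696 + (24 + (-13)²)) + ((8*3)*171)*75 = (696 + (24 + 169)) + (24*171)*75 = (696 + 193) + 4104*75 = 889 + 307800 = 308689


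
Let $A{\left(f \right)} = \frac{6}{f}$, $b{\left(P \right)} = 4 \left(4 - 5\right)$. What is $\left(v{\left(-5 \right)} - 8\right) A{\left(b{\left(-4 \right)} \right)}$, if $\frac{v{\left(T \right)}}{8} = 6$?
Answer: $-60$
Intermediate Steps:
$b{\left(P \right)} = -4$ ($b{\left(P \right)} = 4 \left(-1\right) = -4$)
$v{\left(T \right)} = 48$ ($v{\left(T \right)} = 8 \cdot 6 = 48$)
$\left(v{\left(-5 \right)} - 8\right) A{\left(b{\left(-4 \right)} \right)} = \left(48 - 8\right) \frac{6}{-4} = 40 \cdot 6 \left(- \frac{1}{4}\right) = 40 \left(- \frac{3}{2}\right) = -60$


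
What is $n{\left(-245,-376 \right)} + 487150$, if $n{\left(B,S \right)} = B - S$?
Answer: $487281$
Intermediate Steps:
$n{\left(-245,-376 \right)} + 487150 = \left(-245 - -376\right) + 487150 = \left(-245 + 376\right) + 487150 = 131 + 487150 = 487281$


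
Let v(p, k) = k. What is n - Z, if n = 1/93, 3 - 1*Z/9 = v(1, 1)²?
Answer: -1673/93 ≈ -17.989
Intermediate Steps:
Z = 18 (Z = 27 - 9*1² = 27 - 9*1 = 27 - 9 = 18)
n = 1/93 ≈ 0.010753
n - Z = 1/93 - 1*18 = 1/93 - 18 = -1673/93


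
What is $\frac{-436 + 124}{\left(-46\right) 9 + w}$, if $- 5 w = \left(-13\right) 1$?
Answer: $\frac{1560}{2057} \approx 0.75839$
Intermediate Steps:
$w = \frac{13}{5}$ ($w = - \frac{\left(-13\right) 1}{5} = \left(- \frac{1}{5}\right) \left(-13\right) = \frac{13}{5} \approx 2.6$)
$\frac{-436 + 124}{\left(-46\right) 9 + w} = \frac{-436 + 124}{\left(-46\right) 9 + \frac{13}{5}} = - \frac{312}{-414 + \frac{13}{5}} = - \frac{312}{- \frac{2057}{5}} = \left(-312\right) \left(- \frac{5}{2057}\right) = \frac{1560}{2057}$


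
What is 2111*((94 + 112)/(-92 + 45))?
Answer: -434866/47 ≈ -9252.5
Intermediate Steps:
2111*((94 + 112)/(-92 + 45)) = 2111*(206/(-47)) = 2111*(206*(-1/47)) = 2111*(-206/47) = -434866/47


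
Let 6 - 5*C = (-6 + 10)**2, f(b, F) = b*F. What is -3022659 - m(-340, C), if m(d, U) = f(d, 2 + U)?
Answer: -3022659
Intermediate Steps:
f(b, F) = F*b
C = -2 (C = 6/5 - (-6 + 10)**2/5 = 6/5 - 1/5*4**2 = 6/5 - 1/5*16 = 6/5 - 16/5 = -2)
m(d, U) = d*(2 + U) (m(d, U) = (2 + U)*d = d*(2 + U))
-3022659 - m(-340, C) = -3022659 - (-340)*(2 - 2) = -3022659 - (-340)*0 = -3022659 - 1*0 = -3022659 + 0 = -3022659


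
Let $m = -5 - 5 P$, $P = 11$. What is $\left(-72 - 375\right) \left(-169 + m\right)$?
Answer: $102363$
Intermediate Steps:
$m = -60$ ($m = -5 - 55 = -60$)
$\left(-72 - 375\right) \left(-169 + m\right) = \left(-72 - 375\right) \left(-169 - 60\right) = \left(-447\right) \left(-229\right) = 102363$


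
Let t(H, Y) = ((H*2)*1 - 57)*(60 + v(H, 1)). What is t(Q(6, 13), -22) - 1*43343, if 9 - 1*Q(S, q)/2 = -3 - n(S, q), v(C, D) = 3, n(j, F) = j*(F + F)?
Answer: -4598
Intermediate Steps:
n(j, F) = 2*F*j (n(j, F) = j*(2*F) = 2*F*j)
Q(S, q) = 24 + 4*S*q (Q(S, q) = 18 - 2*(-3 - 2*q*S) = 18 - 2*(-3 - 2*S*q) = 18 + (6 + 4*S*q) = 24 + 4*S*q)
t(H, Y) = -3591 + 126*H (t(H, Y) = ((H*2)*1 - 57)*(60 + 3) = ((2*H)*1 - 57)*63 = (2*H - 57)*63 = (-57 + 2*H)*63 = -3591 + 126*H)
t(Q(6, 13), -22) - 1*43343 = (-3591 + 126*(24 + 4*6*13)) - 1*43343 = (-3591 + 126*(24 + 312)) - 43343 = (-3591 + 126*336) - 43343 = (-3591 + 42336) - 43343 = 38745 - 43343 = -4598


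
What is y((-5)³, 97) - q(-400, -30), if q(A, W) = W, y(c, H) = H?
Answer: 127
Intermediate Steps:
y((-5)³, 97) - q(-400, -30) = 97 - 1*(-30) = 97 + 30 = 127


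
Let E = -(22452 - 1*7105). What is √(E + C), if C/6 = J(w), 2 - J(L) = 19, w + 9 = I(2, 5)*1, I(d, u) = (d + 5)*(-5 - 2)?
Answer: I*√15449 ≈ 124.29*I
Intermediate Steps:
I(d, u) = -35 - 7*d (I(d, u) = (5 + d)*(-7) = -35 - 7*d)
w = -58 (w = -9 + (-35 - 7*2)*1 = -9 + (-35 - 14)*1 = -9 - 49*1 = -9 - 49 = -58)
J(L) = -17 (J(L) = 2 - 1*19 = 2 - 19 = -17)
C = -102 (C = 6*(-17) = -102)
E = -15347 (E = -(22452 - 7105) = -1*15347 = -15347)
√(E + C) = √(-15347 - 102) = √(-15449) = I*√15449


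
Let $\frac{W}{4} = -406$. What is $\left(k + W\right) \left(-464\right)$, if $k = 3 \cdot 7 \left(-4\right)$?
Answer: $792512$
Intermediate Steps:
$W = -1624$ ($W = 4 \left(-406\right) = -1624$)
$k = -84$ ($k = 21 \left(-4\right) = -84$)
$\left(k + W\right) \left(-464\right) = \left(-84 - 1624\right) \left(-464\right) = \left(-1708\right) \left(-464\right) = 792512$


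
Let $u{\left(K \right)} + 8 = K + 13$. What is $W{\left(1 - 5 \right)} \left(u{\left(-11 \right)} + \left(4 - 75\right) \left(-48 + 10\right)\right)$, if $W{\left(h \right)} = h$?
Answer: $-10768$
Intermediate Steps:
$u{\left(K \right)} = 5 + K$ ($u{\left(K \right)} = -8 + \left(K + 13\right) = -8 + \left(13 + K\right) = 5 + K$)
$W{\left(1 - 5 \right)} \left(u{\left(-11 \right)} + \left(4 - 75\right) \left(-48 + 10\right)\right) = \left(1 - 5\right) \left(\left(5 - 11\right) + \left(4 - 75\right) \left(-48 + 10\right)\right) = - 4 \left(-6 - -2698\right) = - 4 \left(-6 + 2698\right) = \left(-4\right) 2692 = -10768$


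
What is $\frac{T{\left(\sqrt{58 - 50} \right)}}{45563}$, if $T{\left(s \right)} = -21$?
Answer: $- \frac{3}{6509} \approx -0.0004609$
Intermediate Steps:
$\frac{T{\left(\sqrt{58 - 50} \right)}}{45563} = - \frac{21}{45563} = \left(-21\right) \frac{1}{45563} = - \frac{3}{6509}$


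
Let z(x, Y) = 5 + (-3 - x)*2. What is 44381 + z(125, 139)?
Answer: 44130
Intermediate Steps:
z(x, Y) = -1 - 2*x (z(x, Y) = 5 + (-6 - 2*x) = -1 - 2*x)
44381 + z(125, 139) = 44381 + (-1 - 2*125) = 44381 + (-1 - 250) = 44381 - 251 = 44130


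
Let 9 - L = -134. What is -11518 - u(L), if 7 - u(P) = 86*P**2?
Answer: 1747089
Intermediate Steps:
L = 143 (L = 9 - 1*(-134) = 9 + 134 = 143)
u(P) = 7 - 86*P**2
-11518 - u(L) = -11518 - (7 - 86*143**2) = -11518 - (7 - 86*20449) = -11518 - (7 - 1758614) = -11518 - 1*(-1758607) = -11518 + 1758607 = 1747089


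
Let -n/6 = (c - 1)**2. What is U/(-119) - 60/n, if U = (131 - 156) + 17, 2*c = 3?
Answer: 4768/119 ≈ 40.067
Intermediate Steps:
c = 3/2 (c = (1/2)*3 = 3/2 ≈ 1.5000)
U = -8 (U = -25 + 17 = -8)
n = -3/2 (n = -6*(3/2 - 1)**2 = -6*(1/2)**2 = -6*1/4 = -3/2 ≈ -1.5000)
U/(-119) - 60/n = -8/(-119) - 60/(-3/2) = -8*(-1/119) - 60*(-2/3) = 8/119 + 40 = 4768/119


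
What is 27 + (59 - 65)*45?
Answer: -243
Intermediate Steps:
27 + (59 - 65)*45 = 27 - 6*45 = 27 - 270 = -243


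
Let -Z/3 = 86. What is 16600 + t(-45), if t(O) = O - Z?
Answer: 16813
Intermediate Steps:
Z = -258 (Z = -3*86 = -258)
t(O) = 258 + O (t(O) = O - 1*(-258) = O + 258 = 258 + O)
16600 + t(-45) = 16600 + (258 - 45) = 16600 + 213 = 16813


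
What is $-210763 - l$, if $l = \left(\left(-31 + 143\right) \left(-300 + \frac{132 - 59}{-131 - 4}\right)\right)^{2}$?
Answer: $- \frac{20653376674651}{18225} \approx -1.1332 \cdot 10^{9}$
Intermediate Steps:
$l = \frac{20649535518976}{18225}$ ($l = \left(112 \left(-300 + \frac{73}{-135}\right)\right)^{2} = \left(112 \left(-300 + 73 \left(- \frac{1}{135}\right)\right)\right)^{2} = \left(112 \left(-300 - \frac{73}{135}\right)\right)^{2} = \left(112 \left(- \frac{40573}{135}\right)\right)^{2} = \left(- \frac{4544176}{135}\right)^{2} = \frac{20649535518976}{18225} \approx 1.133 \cdot 10^{9}$)
$-210763 - l = -210763 - \frac{20649535518976}{18225} = - \frac{20653376674651}{18225}$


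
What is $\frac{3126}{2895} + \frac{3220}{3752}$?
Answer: $\frac{250603}{129310} \approx 1.938$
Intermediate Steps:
$\frac{3126}{2895} + \frac{3220}{3752} = 3126 \cdot \frac{1}{2895} + 3220 \cdot \frac{1}{3752} = \frac{1042}{965} + \frac{115}{134} = \frac{250603}{129310}$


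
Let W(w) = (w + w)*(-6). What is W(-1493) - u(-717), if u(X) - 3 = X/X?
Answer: 17912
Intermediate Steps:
u(X) = 4 (u(X) = 3 + X/X = 3 + 1 = 4)
W(w) = -12*w (W(w) = (2*w)*(-6) = -12*w)
W(-1493) - u(-717) = -12*(-1493) - 1*4 = 17916 - 4 = 17912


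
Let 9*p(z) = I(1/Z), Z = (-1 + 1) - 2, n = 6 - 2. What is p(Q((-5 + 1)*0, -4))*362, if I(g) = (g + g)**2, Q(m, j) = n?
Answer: 362/9 ≈ 40.222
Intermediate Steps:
n = 4
Q(m, j) = 4
Z = -2 (Z = 0 - 2 = -2)
I(g) = 4*g**2 (I(g) = (2*g)**2 = 4*g**2)
p(z) = 1/9 (p(z) = (4*(1/(-2))**2)/9 = (4*(-1/2)**2)/9 = (4*(1/4))/9 = (1/9)*1 = 1/9)
p(Q((-5 + 1)*0, -4))*362 = (1/9)*362 = 362/9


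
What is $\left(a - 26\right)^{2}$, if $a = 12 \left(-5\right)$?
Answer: $7396$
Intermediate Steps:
$a = -60$
$\left(a - 26\right)^{2} = \left(-60 - 26\right)^{2} = \left(-86\right)^{2} = 7396$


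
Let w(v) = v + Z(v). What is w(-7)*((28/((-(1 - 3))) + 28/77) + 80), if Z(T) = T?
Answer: -14532/11 ≈ -1321.1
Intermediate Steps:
w(v) = 2*v (w(v) = v + v = 2*v)
w(-7)*((28/((-(1 - 3))) + 28/77) + 80) = (2*(-7))*((28/((-(1 - 3))) + 28/77) + 80) = -14*((28/((-1*(-2))) + 28*(1/77)) + 80) = -14*((28/2 + 4/11) + 80) = -14*((28*(½) + 4/11) + 80) = -14*((14 + 4/11) + 80) = -14*(158/11 + 80) = -14*1038/11 = -14532/11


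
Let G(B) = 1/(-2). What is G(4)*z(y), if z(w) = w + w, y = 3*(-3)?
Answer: 9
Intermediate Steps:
y = -9
G(B) = -½
z(w) = 2*w
G(4)*z(y) = -(-9) = -½*(-18) = 9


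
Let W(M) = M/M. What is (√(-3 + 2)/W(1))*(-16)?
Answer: -16*I ≈ -16.0*I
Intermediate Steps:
W(M) = 1
(√(-3 + 2)/W(1))*(-16) = (√(-3 + 2)/1)*(-16) = (√(-1)*1)*(-16) = (I*1)*(-16) = I*(-16) = -16*I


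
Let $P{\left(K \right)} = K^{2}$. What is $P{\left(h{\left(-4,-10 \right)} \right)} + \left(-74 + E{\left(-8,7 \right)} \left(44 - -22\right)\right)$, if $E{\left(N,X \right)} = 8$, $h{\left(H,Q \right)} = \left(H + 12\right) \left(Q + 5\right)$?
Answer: $2054$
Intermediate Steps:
$h{\left(H,Q \right)} = \left(5 + Q\right) \left(12 + H\right)$ ($h{\left(H,Q \right)} = \left(12 + H\right) \left(5 + Q\right) = \left(5 + Q\right) \left(12 + H\right)$)
$P{\left(h{\left(-4,-10 \right)} \right)} + \left(-74 + E{\left(-8,7 \right)} \left(44 - -22\right)\right) = \left(60 + 5 \left(-4\right) + 12 \left(-10\right) - -40\right)^{2} - \left(74 - 8 \left(44 - -22\right)\right) = \left(60 - 20 - 120 + 40\right)^{2} - \left(74 - 8 \left(44 + 22\right)\right) = \left(-40\right)^{2} + \left(-74 + 8 \cdot 66\right) = 1600 + \left(-74 + 528\right) = 1600 + 454 = 2054$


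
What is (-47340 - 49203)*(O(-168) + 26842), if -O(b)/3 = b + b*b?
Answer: 5534424018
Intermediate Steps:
O(b) = -3*b - 3*b² (O(b) = -3*(b + b*b) = -3*(b + b²) = -3*b - 3*b²)
(-47340 - 49203)*(O(-168) + 26842) = (-47340 - 49203)*(-3*(-168)*(1 - 168) + 26842) = -96543*(-3*(-168)*(-167) + 26842) = -96543*(-84168 + 26842) = -96543*(-57326) = 5534424018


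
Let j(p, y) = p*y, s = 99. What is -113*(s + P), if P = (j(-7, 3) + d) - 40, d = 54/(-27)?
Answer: -4068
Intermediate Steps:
d = -2 (d = 54*(-1/27) = -2)
P = -63 (P = (-7*3 - 2) - 40 = (-21 - 2) - 40 = -23 - 40 = -63)
-113*(s + P) = -113*(99 - 63) = -113*36 = -4068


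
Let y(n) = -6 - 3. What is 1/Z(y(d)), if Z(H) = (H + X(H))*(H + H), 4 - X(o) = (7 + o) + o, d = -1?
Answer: -1/108 ≈ -0.0092593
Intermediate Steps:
y(n) = -9
X(o) = -3 - 2*o (X(o) = 4 - ((7 + o) + o) = 4 - (7 + 2*o) = 4 + (-7 - 2*o) = -3 - 2*o)
Z(H) = 2*H*(-3 - H) (Z(H) = (H + (-3 - 2*H))*(H + H) = (-3 - H)*(2*H) = 2*H*(-3 - H))
1/Z(y(d)) = 1/(2*(-9)*(-3 - 1*(-9))) = 1/(2*(-9)*(-3 + 9)) = 1/(2*(-9)*6) = 1/(-108) = -1/108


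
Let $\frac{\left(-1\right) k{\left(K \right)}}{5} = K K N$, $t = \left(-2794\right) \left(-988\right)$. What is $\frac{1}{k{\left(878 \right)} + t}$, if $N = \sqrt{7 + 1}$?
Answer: $- \frac{345059}{13904027828552} - \frac{963605 \sqrt{2}}{13904027828552} \approx -1.2283 \cdot 10^{-7}$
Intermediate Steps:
$N = 2 \sqrt{2}$ ($N = \sqrt{8} = 2 \sqrt{2} \approx 2.8284$)
$t = 2760472$
$k{\left(K \right)} = - 10 \sqrt{2} K^{2}$ ($k{\left(K \right)} = - 5 K K 2 \sqrt{2} = - 5 K^{2} \cdot 2 \sqrt{2} = - 5 \cdot 2 \sqrt{2} K^{2} = - 10 \sqrt{2} K^{2}$)
$\frac{1}{k{\left(878 \right)} + t} = \frac{1}{- 10 \sqrt{2} \cdot 878^{2} + 2760472} = \frac{1}{\left(-10\right) \sqrt{2} \cdot 770884 + 2760472} = \frac{1}{- 7708840 \sqrt{2} + 2760472} = \frac{1}{2760472 - 7708840 \sqrt{2}}$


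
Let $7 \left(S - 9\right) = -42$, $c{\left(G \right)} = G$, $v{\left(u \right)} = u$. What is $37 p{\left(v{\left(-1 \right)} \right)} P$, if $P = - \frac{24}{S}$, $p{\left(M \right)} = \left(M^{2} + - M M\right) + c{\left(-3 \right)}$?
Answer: $888$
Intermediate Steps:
$p{\left(M \right)} = -3$ ($p{\left(M \right)} = \left(M^{2} + - M M\right) - 3 = \left(M^{2} - M^{2}\right) - 3 = 0 - 3 = -3$)
$S = 3$ ($S = 9 + \frac{1}{7} \left(-42\right) = 9 - 6 = 3$)
$P = -8$ ($P = - \frac{24}{3} = \left(-24\right) \frac{1}{3} = -8$)
$37 p{\left(v{\left(-1 \right)} \right)} P = 37 \left(-3\right) \left(-8\right) = \left(-111\right) \left(-8\right) = 888$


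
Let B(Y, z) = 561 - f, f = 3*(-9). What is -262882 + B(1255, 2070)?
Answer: -262294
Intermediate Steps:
f = -27
B(Y, z) = 588 (B(Y, z) = 561 - 1*(-27) = 561 + 27 = 588)
-262882 + B(1255, 2070) = -262882 + 588 = -262294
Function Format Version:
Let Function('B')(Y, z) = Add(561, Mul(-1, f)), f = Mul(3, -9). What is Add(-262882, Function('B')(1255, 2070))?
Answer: -262294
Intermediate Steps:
f = -27
Function('B')(Y, z) = 588 (Function('B')(Y, z) = Add(561, Mul(-1, -27)) = Add(561, 27) = 588)
Add(-262882, Function('B')(1255, 2070)) = Add(-262882, 588) = -262294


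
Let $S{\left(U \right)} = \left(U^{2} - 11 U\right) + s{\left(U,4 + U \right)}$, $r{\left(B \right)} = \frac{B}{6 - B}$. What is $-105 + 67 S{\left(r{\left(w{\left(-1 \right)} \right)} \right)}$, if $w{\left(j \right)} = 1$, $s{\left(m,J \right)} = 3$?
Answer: $- \frac{1218}{25} \approx -48.72$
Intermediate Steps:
$S{\left(U \right)} = 3 + U^{2} - 11 U$ ($S{\left(U \right)} = \left(U^{2} - 11 U\right) + 3 = 3 + U^{2} - 11 U$)
$-105 + 67 S{\left(r{\left(w{\left(-1 \right)} \right)} \right)} = -105 + 67 \left(3 + \left(\left(-1\right) 1 \frac{1}{-6 + 1}\right)^{2} - 11 \left(\left(-1\right) 1 \frac{1}{-6 + 1}\right)\right) = -105 + 67 \left(3 + \left(\left(-1\right) 1 \frac{1}{-5}\right)^{2} - 11 \left(\left(-1\right) 1 \frac{1}{-5}\right)\right) = -105 + 67 \left(3 + \left(\left(-1\right) 1 \left(- \frac{1}{5}\right)\right)^{2} - 11 \left(\left(-1\right) 1 \left(- \frac{1}{5}\right)\right)\right) = -105 + 67 \left(3 + \left(\frac{1}{5}\right)^{2} - \frac{11}{5}\right) = -105 + 67 \left(3 + \frac{1}{25} - \frac{11}{5}\right) = -105 + 67 \cdot \frac{21}{25} = -105 + \frac{1407}{25} = - \frac{1218}{25}$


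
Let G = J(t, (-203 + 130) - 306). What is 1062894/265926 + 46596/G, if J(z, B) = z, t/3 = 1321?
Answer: 922407601/58548041 ≈ 15.755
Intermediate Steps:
t = 3963 (t = 3*1321 = 3963)
G = 3963
1062894/265926 + 46596/G = 1062894/265926 + 46596/3963 = 1062894*(1/265926) + 46596*(1/3963) = 177149/44321 + 15532/1321 = 922407601/58548041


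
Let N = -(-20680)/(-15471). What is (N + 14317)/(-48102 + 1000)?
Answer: -221477627/728715042 ≈ -0.30393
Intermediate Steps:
N = -20680/15471 (N = -(-20680)*(-1)/15471 = -1*20680/15471 = -20680/15471 ≈ -1.3367)
(N + 14317)/(-48102 + 1000) = (-20680/15471 + 14317)/(-48102 + 1000) = (221477627/15471)/(-47102) = (221477627/15471)*(-1/47102) = -221477627/728715042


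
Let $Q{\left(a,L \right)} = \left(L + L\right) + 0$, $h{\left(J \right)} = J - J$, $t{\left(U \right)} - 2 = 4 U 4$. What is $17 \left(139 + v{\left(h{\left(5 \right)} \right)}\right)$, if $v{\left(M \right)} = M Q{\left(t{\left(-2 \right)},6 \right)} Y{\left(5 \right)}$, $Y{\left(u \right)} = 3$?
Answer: $2363$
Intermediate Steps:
$t{\left(U \right)} = 2 + 16 U$ ($t{\left(U \right)} = 2 + 4 U 4 = 2 + 16 U$)
$h{\left(J \right)} = 0$
$Q{\left(a,L \right)} = 2 L$ ($Q{\left(a,L \right)} = 2 L + 0 = 2 L$)
$v{\left(M \right)} = 36 M$ ($v{\left(M \right)} = M 2 \cdot 6 \cdot 3 = M 12 \cdot 3 = 12 M 3 = 36 M$)
$17 \left(139 + v{\left(h{\left(5 \right)} \right)}\right) = 17 \left(139 + 36 \cdot 0\right) = 17 \left(139 + 0\right) = 17 \cdot 139 = 2363$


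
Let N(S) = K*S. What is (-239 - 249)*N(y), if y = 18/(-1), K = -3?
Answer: -26352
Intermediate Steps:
y = -18 (y = 18*(-1) = -18)
N(S) = -3*S
(-239 - 249)*N(y) = (-239 - 249)*(-3*(-18)) = -488*54 = -26352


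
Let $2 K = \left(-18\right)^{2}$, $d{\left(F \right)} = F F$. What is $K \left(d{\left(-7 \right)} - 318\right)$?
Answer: $-43578$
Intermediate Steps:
$d{\left(F \right)} = F^{2}$
$K = 162$ ($K = \frac{\left(-18\right)^{2}}{2} = \frac{1}{2} \cdot 324 = 162$)
$K \left(d{\left(-7 \right)} - 318\right) = 162 \left(\left(-7\right)^{2} - 318\right) = 162 \left(49 - 318\right) = 162 \left(-269\right) = -43578$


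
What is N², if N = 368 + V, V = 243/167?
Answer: 3806766601/27889 ≈ 1.3650e+5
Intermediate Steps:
V = 243/167 (V = 243*(1/167) = 243/167 ≈ 1.4551)
N = 61699/167 (N = 368 + 243/167 = 61699/167 ≈ 369.46)
N² = (61699/167)² = 3806766601/27889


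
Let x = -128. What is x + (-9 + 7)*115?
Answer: -358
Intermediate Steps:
x + (-9 + 7)*115 = -128 + (-9 + 7)*115 = -128 - 2*115 = -128 - 230 = -358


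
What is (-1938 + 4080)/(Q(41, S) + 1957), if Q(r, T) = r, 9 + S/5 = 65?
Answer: 119/111 ≈ 1.0721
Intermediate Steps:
S = 280 (S = -45 + 5*65 = -45 + 325 = 280)
(-1938 + 4080)/(Q(41, S) + 1957) = (-1938 + 4080)/(41 + 1957) = 2142/1998 = 2142*(1/1998) = 119/111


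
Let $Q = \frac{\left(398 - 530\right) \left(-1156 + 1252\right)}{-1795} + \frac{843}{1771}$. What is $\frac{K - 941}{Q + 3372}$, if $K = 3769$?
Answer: $\frac{8990056460}{10743357837} \approx 0.8368$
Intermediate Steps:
$Q = \frac{23955297}{3178945}$ ($Q = \left(-132\right) 96 \left(- \frac{1}{1795}\right) + 843 \cdot \frac{1}{1771} = \left(-12672\right) \left(- \frac{1}{1795}\right) + \frac{843}{1771} = \frac{12672}{1795} + \frac{843}{1771} = \frac{23955297}{3178945} \approx 7.5356$)
$\frac{K - 941}{Q + 3372} = \frac{3769 - 941}{\frac{23955297}{3178945} + 3372} = \frac{2828}{\frac{10743357837}{3178945}} = 2828 \cdot \frac{3178945}{10743357837} = \frac{8990056460}{10743357837}$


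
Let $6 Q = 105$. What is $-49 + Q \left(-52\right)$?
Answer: $-959$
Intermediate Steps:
$Q = \frac{35}{2}$ ($Q = \frac{1}{6} \cdot 105 = \frac{35}{2} \approx 17.5$)
$-49 + Q \left(-52\right) = -49 + \frac{35}{2} \left(-52\right) = -49 - 910 = -959$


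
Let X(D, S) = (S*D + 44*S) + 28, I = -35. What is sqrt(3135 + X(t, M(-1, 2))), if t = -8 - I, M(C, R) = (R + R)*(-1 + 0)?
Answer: sqrt(2879) ≈ 53.656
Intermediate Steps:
M(C, R) = -2*R (M(C, R) = (2*R)*(-1) = -2*R)
t = 27 (t = -8 - 1*(-35) = -8 + 35 = 27)
X(D, S) = 28 + 44*S + D*S (X(D, S) = (D*S + 44*S) + 28 = (44*S + D*S) + 28 = 28 + 44*S + D*S)
sqrt(3135 + X(t, M(-1, 2))) = sqrt(3135 + (28 + 44*(-2*2) + 27*(-2*2))) = sqrt(3135 + (28 + 44*(-4) + 27*(-4))) = sqrt(3135 + (28 - 176 - 108)) = sqrt(3135 - 256) = sqrt(2879)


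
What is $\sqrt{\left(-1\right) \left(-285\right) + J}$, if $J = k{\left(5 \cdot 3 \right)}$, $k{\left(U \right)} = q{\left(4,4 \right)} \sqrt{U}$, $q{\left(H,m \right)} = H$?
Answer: $\sqrt{285 + 4 \sqrt{15}} \approx 17.335$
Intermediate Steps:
$k{\left(U \right)} = 4 \sqrt{U}$
$J = 4 \sqrt{15}$ ($J = 4 \sqrt{5 \cdot 3} = 4 \sqrt{15} \approx 15.492$)
$\sqrt{\left(-1\right) \left(-285\right) + J} = \sqrt{\left(-1\right) \left(-285\right) + 4 \sqrt{15}} = \sqrt{285 + 4 \sqrt{15}}$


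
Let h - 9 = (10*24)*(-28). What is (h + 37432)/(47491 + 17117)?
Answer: 30721/64608 ≈ 0.47550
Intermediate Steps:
h = -6711 (h = 9 + (10*24)*(-28) = 9 + 240*(-28) = 9 - 6720 = -6711)
(h + 37432)/(47491 + 17117) = (-6711 + 37432)/(47491 + 17117) = 30721/64608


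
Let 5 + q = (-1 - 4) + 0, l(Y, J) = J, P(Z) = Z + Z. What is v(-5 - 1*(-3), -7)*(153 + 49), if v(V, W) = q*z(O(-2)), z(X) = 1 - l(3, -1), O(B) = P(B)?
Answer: -4040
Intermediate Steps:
P(Z) = 2*Z
O(B) = 2*B
q = -10 (q = -5 + ((-1 - 4) + 0) = -5 + (-5 + 0) = -5 - 5 = -10)
z(X) = 2 (z(X) = 1 - 1*(-1) = 1 + 1 = 2)
v(V, W) = -20 (v(V, W) = -10*2 = -20)
v(-5 - 1*(-3), -7)*(153 + 49) = -20*(153 + 49) = -20*202 = -4040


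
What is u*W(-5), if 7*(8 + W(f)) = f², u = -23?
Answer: 713/7 ≈ 101.86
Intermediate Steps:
W(f) = -8 + f²/7
u*W(-5) = -23*(-8 + (⅐)*(-5)²) = -23*(-8 + (⅐)*25) = -23*(-8 + 25/7) = -23*(-31/7) = 713/7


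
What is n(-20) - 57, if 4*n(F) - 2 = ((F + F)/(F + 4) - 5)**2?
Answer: -879/16 ≈ -54.938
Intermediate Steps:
n(F) = 1/2 + (-5 + 2*F/(4 + F))**2/4 (n(F) = 1/2 + ((F + F)/(F + 4) - 5)**2/4 = 1/2 + ((2*F)/(4 + F) - 5)**2/4 = 1/2 + (2*F/(4 + F) - 5)**2/4 = 1/2 + (-5 + 2*F/(4 + F))**2/4)
n(-20) - 57 = (1/2 + (20 + 3*(-20))**2/(4*(4 - 20)**2)) - 57 = (1/2 + (1/4)*(20 - 60)**2/(-16)**2) - 57 = (1/2 + (1/4)*(1/256)*(-40)**2) - 57 = (1/2 + (1/4)*(1/256)*1600) - 57 = (1/2 + 25/16) - 57 = 33/16 - 57 = -879/16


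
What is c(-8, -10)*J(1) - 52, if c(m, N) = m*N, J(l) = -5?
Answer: -452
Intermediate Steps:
c(m, N) = N*m
c(-8, -10)*J(1) - 52 = -10*(-8)*(-5) - 52 = 80*(-5) - 52 = -400 - 52 = -452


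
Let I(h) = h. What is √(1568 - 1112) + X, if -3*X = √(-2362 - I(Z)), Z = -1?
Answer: 2*√114 - I*√2361/3 ≈ 21.354 - 16.197*I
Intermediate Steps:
X = -I*√2361/3 (X = -√(-2362 - 1*(-1))/3 = -√(-2362 + 1)/3 = -I*√2361/3 ≈ -16.197*I)
√(1568 - 1112) + X = √(1568 - 1112) - I*√2361/3 = √456 - I*√2361/3 = 2*√114 - I*√2361/3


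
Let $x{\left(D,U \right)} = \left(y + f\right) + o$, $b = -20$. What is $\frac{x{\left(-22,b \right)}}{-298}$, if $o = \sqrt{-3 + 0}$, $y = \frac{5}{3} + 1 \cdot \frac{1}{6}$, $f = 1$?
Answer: $- \frac{17}{1788} - \frac{i \sqrt{3}}{298} \approx -0.0095078 - 0.0058123 i$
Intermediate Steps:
$y = \frac{11}{6}$ ($y = 5 \cdot \frac{1}{3} + 1 \cdot \frac{1}{6} = \frac{5}{3} + \frac{1}{6} = \frac{11}{6} \approx 1.8333$)
$o = i \sqrt{3}$ ($o = \sqrt{-3} = i \sqrt{3} \approx 1.732 i$)
$x{\left(D,U \right)} = \frac{17}{6} + i \sqrt{3}$ ($x{\left(D,U \right)} = \left(\frac{11}{6} + 1\right) + i \sqrt{3} = \frac{17}{6} + i \sqrt{3}$)
$\frac{x{\left(-22,b \right)}}{-298} = \frac{\frac{17}{6} + i \sqrt{3}}{-298} = \left(\frac{17}{6} + i \sqrt{3}\right) \left(- \frac{1}{298}\right) = - \frac{17}{1788} - \frac{i \sqrt{3}}{298}$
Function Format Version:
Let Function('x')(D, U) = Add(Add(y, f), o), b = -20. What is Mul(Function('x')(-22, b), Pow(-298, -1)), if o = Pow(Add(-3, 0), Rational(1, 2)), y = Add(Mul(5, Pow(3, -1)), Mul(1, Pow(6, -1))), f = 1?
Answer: Add(Rational(-17, 1788), Mul(Rational(-1, 298), I, Pow(3, Rational(1, 2)))) ≈ Add(-0.0095078, Mul(-0.0058123, I))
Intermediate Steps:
y = Rational(11, 6) (y = Add(Mul(5, Rational(1, 3)), Mul(1, Rational(1, 6))) = Add(Rational(5, 3), Rational(1, 6)) = Rational(11, 6) ≈ 1.8333)
o = Mul(I, Pow(3, Rational(1, 2))) (o = Pow(-3, Rational(1, 2)) = Mul(I, Pow(3, Rational(1, 2))) ≈ Mul(1.7320, I))
Function('x')(D, U) = Add(Rational(17, 6), Mul(I, Pow(3, Rational(1, 2)))) (Function('x')(D, U) = Add(Add(Rational(11, 6), 1), Mul(I, Pow(3, Rational(1, 2)))) = Add(Rational(17, 6), Mul(I, Pow(3, Rational(1, 2)))))
Mul(Function('x')(-22, b), Pow(-298, -1)) = Mul(Add(Rational(17, 6), Mul(I, Pow(3, Rational(1, 2)))), Pow(-298, -1)) = Mul(Add(Rational(17, 6), Mul(I, Pow(3, Rational(1, 2)))), Rational(-1, 298)) = Add(Rational(-17, 1788), Mul(Rational(-1, 298), I, Pow(3, Rational(1, 2))))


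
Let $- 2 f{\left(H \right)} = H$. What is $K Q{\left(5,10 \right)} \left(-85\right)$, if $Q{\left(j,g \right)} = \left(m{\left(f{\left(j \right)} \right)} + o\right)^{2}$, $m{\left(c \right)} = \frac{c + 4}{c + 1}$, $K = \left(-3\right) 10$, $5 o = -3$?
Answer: $6528$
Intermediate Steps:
$o = - \frac{3}{5}$ ($o = \frac{1}{5} \left(-3\right) = - \frac{3}{5} \approx -0.6$)
$f{\left(H \right)} = - \frac{H}{2}$
$K = -30$
$m{\left(c \right)} = \frac{4 + c}{1 + c}$
$Q{\left(j,g \right)} = \left(- \frac{3}{5} + \frac{4 - \frac{j}{2}}{1 - \frac{j}{2}}\right)^{2}$ ($Q{\left(j,g \right)} = \left(\frac{4 - \frac{j}{2}}{1 - \frac{j}{2}} - \frac{3}{5}\right)^{2} = \left(- \frac{3}{5} + \frac{4 - \frac{j}{2}}{1 - \frac{j}{2}}\right)^{2}$)
$K Q{\left(5,10 \right)} \left(-85\right) = - 30 \frac{4 \left(17 - 5\right)^{2}}{25 \left(-2 + 5\right)^{2}} \left(-85\right) = - 30 \frac{4 \left(17 - 5\right)^{2}}{25 \cdot 9} \left(-85\right) = - 30 \cdot \frac{4}{25} \cdot \frac{1}{9} \cdot 12^{2} \left(-85\right) = - 30 \cdot \frac{4}{25} \cdot \frac{1}{9} \cdot 144 \left(-85\right) = \left(-30\right) \frac{64}{25} \left(-85\right) = \left(- \frac{384}{5}\right) \left(-85\right) = 6528$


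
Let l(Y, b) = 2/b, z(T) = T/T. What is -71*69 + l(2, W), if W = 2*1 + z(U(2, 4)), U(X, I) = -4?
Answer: -14695/3 ≈ -4898.3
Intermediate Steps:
z(T) = 1
W = 3 (W = 2*1 + 1 = 2 + 1 = 3)
-71*69 + l(2, W) = -71*69 + 2/3 = -4899 + 2*(1/3) = -4899 + 2/3 = -14695/3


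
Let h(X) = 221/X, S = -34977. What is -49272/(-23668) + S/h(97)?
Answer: -20072291895/1307657 ≈ -15350.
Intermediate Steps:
-49272/(-23668) + S/h(97) = -49272/(-23668) - 34977/(221/97) = -49272*(-1/23668) - 34977/(221*(1/97)) = 12318/5917 - 34977/221/97 = 12318/5917 - 34977*97/221 = 12318/5917 - 3392769/221 = -20072291895/1307657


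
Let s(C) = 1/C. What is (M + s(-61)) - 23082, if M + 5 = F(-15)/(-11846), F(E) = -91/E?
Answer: -250242254071/10839090 ≈ -23087.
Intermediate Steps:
M = -888541/177690 (M = -5 - 91/(-15)/(-11846) = -5 - 91*(-1/15)*(-1/11846) = -5 + (91/15)*(-1/11846) = -5 - 91/177690 = -888541/177690 ≈ -5.0005)
(M + s(-61)) - 23082 = (-888541/177690 + 1/(-61)) - 23082 = (-888541/177690 - 1/61) - 23082 = -54378691/10839090 - 23082 = -250242254071/10839090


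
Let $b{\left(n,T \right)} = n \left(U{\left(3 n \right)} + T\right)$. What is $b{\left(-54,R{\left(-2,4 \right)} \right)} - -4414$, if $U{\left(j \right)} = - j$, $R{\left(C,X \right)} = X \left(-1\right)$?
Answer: $-4118$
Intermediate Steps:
$R{\left(C,X \right)} = - X$
$b{\left(n,T \right)} = n \left(T - 3 n\right)$ ($b{\left(n,T \right)} = n \left(- 3 n + T\right) = n \left(T - 3 n\right)$)
$b{\left(-54,R{\left(-2,4 \right)} \right)} - -4414 = - 54 \left(\left(-1\right) 4 - -162\right) - -4414 = - 54 \left(-4 + 162\right) + 4414 = \left(-54\right) 158 + 4414 = -8532 + 4414 = -4118$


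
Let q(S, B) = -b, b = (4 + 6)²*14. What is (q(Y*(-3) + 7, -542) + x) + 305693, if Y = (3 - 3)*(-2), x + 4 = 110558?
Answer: 414847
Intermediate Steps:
x = 110554 (x = -4 + 110558 = 110554)
Y = 0 (Y = 0*(-2) = 0)
b = 1400 (b = 10²*14 = 100*14 = 1400)
q(S, B) = -1400 (q(S, B) = -1*1400 = -1400)
(q(Y*(-3) + 7, -542) + x) + 305693 = (-1400 + 110554) + 305693 = 109154 + 305693 = 414847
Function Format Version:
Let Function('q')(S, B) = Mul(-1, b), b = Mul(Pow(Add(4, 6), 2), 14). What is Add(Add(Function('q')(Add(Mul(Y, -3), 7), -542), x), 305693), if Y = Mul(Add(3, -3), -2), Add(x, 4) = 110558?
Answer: 414847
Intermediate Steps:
x = 110554 (x = Add(-4, 110558) = 110554)
Y = 0 (Y = Mul(0, -2) = 0)
b = 1400 (b = Mul(Pow(10, 2), 14) = Mul(100, 14) = 1400)
Function('q')(S, B) = -1400 (Function('q')(S, B) = Mul(-1, 1400) = -1400)
Add(Add(Function('q')(Add(Mul(Y, -3), 7), -542), x), 305693) = Add(Add(-1400, 110554), 305693) = Add(109154, 305693) = 414847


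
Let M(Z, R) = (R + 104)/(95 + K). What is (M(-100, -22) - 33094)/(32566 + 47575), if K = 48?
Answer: -4732360/11460163 ≈ -0.41294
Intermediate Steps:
M(Z, R) = 8/11 + R/143 (M(Z, R) = (R + 104)/(95 + 48) = (104 + R)/143 = (104 + R)*(1/143) = 8/11 + R/143)
(M(-100, -22) - 33094)/(32566 + 47575) = ((8/11 + (1/143)*(-22)) - 33094)/(32566 + 47575) = ((8/11 - 2/13) - 33094)/80141 = (82/143 - 33094)*(1/80141) = -4732360/143*1/80141 = -4732360/11460163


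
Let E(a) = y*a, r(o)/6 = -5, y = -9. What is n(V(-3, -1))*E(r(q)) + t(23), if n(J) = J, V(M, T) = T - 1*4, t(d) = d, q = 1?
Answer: -1327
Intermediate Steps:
V(M, T) = -4 + T (V(M, T) = T - 4 = -4 + T)
r(o) = -30 (r(o) = 6*(-5) = -30)
E(a) = -9*a
n(V(-3, -1))*E(r(q)) + t(23) = (-4 - 1)*(-9*(-30)) + 23 = -5*270 + 23 = -1350 + 23 = -1327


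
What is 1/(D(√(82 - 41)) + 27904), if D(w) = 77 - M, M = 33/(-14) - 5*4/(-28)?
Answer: 14/391757 ≈ 3.5736e-5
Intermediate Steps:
M = -23/14 (M = 33*(-1/14) - 20*(-1/28) = -33/14 + 5/7 = -23/14 ≈ -1.6429)
D(w) = 1101/14 (D(w) = 77 - 1*(-23/14) = 77 + 23/14 = 1101/14)
1/(D(√(82 - 41)) + 27904) = 1/(1101/14 + 27904) = 1/(391757/14) = 14/391757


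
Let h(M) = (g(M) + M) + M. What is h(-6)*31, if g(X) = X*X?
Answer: 744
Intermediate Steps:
g(X) = X**2
h(M) = M**2 + 2*M (h(M) = (M**2 + M) + M = (M + M**2) + M = M**2 + 2*M)
h(-6)*31 = -6*(2 - 6)*31 = -6*(-4)*31 = 24*31 = 744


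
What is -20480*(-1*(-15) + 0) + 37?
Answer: -307163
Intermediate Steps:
-20480*(-1*(-15) + 0) + 37 = -20480*(15 + 0) + 37 = -20480*15 + 37 = -1024*300 + 37 = -307200 + 37 = -307163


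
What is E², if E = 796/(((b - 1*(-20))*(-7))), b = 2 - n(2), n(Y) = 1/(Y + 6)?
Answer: 40551424/1500625 ≈ 27.023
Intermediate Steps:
n(Y) = 1/(6 + Y)
b = 15/8 (b = 2 - 1/(6 + 2) = 2 - 1/8 = 2 - 1*⅛ = 2 - ⅛ = 15/8 ≈ 1.8750)
E = -6368/1225 (E = 796/(((15/8 - 1*(-20))*(-7))) = 796/(((15/8 + 20)*(-7))) = 796/(((175/8)*(-7))) = 796/(-1225/8) = 796*(-8/1225) = -6368/1225 ≈ -5.1984)
E² = (-6368/1225)² = 40551424/1500625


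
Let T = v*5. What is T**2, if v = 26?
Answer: 16900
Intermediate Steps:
T = 130 (T = 26*5 = 130)
T**2 = 130**2 = 16900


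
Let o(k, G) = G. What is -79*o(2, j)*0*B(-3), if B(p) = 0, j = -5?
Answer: 0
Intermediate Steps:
-79*o(2, j)*0*B(-3) = -79*(-5*0)*0 = -0*0 = -79*0 = 0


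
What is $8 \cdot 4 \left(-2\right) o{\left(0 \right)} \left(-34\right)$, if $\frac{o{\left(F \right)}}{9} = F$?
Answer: $0$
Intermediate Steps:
$o{\left(F \right)} = 9 F$
$8 \cdot 4 \left(-2\right) o{\left(0 \right)} \left(-34\right) = 8 \cdot 4 \left(-2\right) 9 \cdot 0 \left(-34\right) = 8 \left(\left(-8\right) 0\right) \left(-34\right) = 8 \cdot 0 \left(-34\right) = 0 \left(-34\right) = 0$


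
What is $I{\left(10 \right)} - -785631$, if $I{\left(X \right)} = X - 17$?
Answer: $785624$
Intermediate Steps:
$I{\left(X \right)} = -17 + X$
$I{\left(10 \right)} - -785631 = \left(-17 + 10\right) - -785631 = -7 + 785631 = 785624$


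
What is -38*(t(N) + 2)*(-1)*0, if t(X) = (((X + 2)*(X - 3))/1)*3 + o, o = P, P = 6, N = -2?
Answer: 0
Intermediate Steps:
o = 6
t(X) = 6 + 3*(-3 + X)*(2 + X) (t(X) = (((X + 2)*(X - 3))/1)*3 + 6 = (((2 + X)*(-3 + X))*1)*3 + 6 = (((-3 + X)*(2 + X))*1)*3 + 6 = ((-3 + X)*(2 + X))*3 + 6 = 3*(-3 + X)*(2 + X) + 6 = 6 + 3*(-3 + X)*(2 + X))
-38*(t(N) + 2)*(-1)*0 = -38*((-12 - 3*(-2) + 3*(-2)²) + 2)*(-1)*0 = -38*((-12 + 6 + 3*4) + 2)*(-1)*0 = -38*((-12 + 6 + 12) + 2)*(-1)*0 = -38*(6 + 2)*(-1)*0 = -304*(-1)*0 = -38*(-8)*0 = 304*0 = 0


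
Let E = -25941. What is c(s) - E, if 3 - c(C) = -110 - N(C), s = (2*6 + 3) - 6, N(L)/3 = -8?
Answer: 26030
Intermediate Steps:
N(L) = -24 (N(L) = 3*(-8) = -24)
s = 9 (s = (12 + 3) - 6 = 15 - 6 = 9)
c(C) = 89 (c(C) = 3 - (-110 - 1*(-24)) = 3 - (-110 + 24) = 3 - 1*(-86) = 3 + 86 = 89)
c(s) - E = 89 - 1*(-25941) = 89 + 25941 = 26030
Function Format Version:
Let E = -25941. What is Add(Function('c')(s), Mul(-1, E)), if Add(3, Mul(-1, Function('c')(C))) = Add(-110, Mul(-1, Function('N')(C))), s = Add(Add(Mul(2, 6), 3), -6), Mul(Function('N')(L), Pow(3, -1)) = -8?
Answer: 26030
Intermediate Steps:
Function('N')(L) = -24 (Function('N')(L) = Mul(3, -8) = -24)
s = 9 (s = Add(Add(12, 3), -6) = Add(15, -6) = 9)
Function('c')(C) = 89 (Function('c')(C) = Add(3, Mul(-1, Add(-110, Mul(-1, -24)))) = Add(3, Mul(-1, Add(-110, 24))) = Add(3, Mul(-1, -86)) = Add(3, 86) = 89)
Add(Function('c')(s), Mul(-1, E)) = Add(89, Mul(-1, -25941)) = Add(89, 25941) = 26030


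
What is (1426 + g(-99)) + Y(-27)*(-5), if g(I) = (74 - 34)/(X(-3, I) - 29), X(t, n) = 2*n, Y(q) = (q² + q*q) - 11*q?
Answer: -1668263/227 ≈ -7349.2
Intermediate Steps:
Y(q) = -11*q + 2*q² (Y(q) = (q² + q²) - 11*q = 2*q² - 11*q = -11*q + 2*q²)
g(I) = 40/(-29 + 2*I) (g(I) = (74 - 34)/(2*I - 29) = 40/(-29 + 2*I))
(1426 + g(-99)) + Y(-27)*(-5) = (1426 + 40/(-29 + 2*(-99))) - 27*(-11 + 2*(-27))*(-5) = (1426 + 40/(-29 - 198)) - 27*(-11 - 54)*(-5) = (1426 + 40/(-227)) - 27*(-65)*(-5) = (1426 + 40*(-1/227)) + 1755*(-5) = (1426 - 40/227) - 8775 = 323662/227 - 8775 = -1668263/227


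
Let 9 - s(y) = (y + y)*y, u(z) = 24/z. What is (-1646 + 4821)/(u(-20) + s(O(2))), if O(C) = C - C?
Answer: 15875/39 ≈ 407.05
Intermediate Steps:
O(C) = 0
s(y) = 9 - 2*y**2 (s(y) = 9 - (y + y)*y = 9 - 2*y*y = 9 - 2*y**2)
(-1646 + 4821)/(u(-20) + s(O(2))) = (-1646 + 4821)/(24/(-20) + (9 - 2*0**2)) = 3175/(24*(-1/20) + (9 - 2*0)) = 3175/(-6/5 + (9 + 0)) = 3175/(-6/5 + 9) = 3175/(39/5) = 3175*(5/39) = 15875/39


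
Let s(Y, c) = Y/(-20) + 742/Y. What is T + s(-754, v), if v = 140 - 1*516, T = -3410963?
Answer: -12859192091/3770 ≈ -3.4109e+6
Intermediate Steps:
v = -376 (v = 140 - 516 = -376)
s(Y, c) = 742/Y - Y/20 (s(Y, c) = Y*(-1/20) + 742/Y = -Y/20 + 742/Y = 742/Y - Y/20)
T + s(-754, v) = -3410963 + (742/(-754) - 1/20*(-754)) = -3410963 + (742*(-1/754) + 377/10) = -3410963 + (-371/377 + 377/10) = -3410963 + 138419/3770 = -12859192091/3770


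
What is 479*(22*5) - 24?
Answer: 52666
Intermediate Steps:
479*(22*5) - 24 = 479*110 - 24 = 52690 - 24 = 52666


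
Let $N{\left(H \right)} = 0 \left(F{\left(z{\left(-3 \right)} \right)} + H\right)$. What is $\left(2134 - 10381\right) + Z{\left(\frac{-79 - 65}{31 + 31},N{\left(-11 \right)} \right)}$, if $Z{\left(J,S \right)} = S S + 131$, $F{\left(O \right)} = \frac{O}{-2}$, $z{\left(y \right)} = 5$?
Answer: $-8116$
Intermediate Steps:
$F{\left(O \right)} = - \frac{O}{2}$ ($F{\left(O \right)} = O \left(- \frac{1}{2}\right) = - \frac{O}{2}$)
$N{\left(H \right)} = 0$ ($N{\left(H \right)} = 0 \left(\left(- \frac{1}{2}\right) 5 + H\right) = 0 \left(- \frac{5}{2} + H\right) = 0$)
$Z{\left(J,S \right)} = 131 + S^{2}$ ($Z{\left(J,S \right)} = S^{2} + 131 = 131 + S^{2}$)
$\left(2134 - 10381\right) + Z{\left(\frac{-79 - 65}{31 + 31},N{\left(-11 \right)} \right)} = \left(2134 - 10381\right) + \left(131 + 0^{2}\right) = -8247 + \left(131 + 0\right) = -8247 + 131 = -8116$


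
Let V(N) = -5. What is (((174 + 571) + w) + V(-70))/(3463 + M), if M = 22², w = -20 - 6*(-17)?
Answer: 822/3947 ≈ 0.20826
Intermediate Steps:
w = 82 (w = -20 + 102 = 82)
M = 484
(((174 + 571) + w) + V(-70))/(3463 + M) = (((174 + 571) + 82) - 5)/(3463 + 484) = ((745 + 82) - 5)/3947 = (827 - 5)*(1/3947) = 822*(1/3947) = 822/3947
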